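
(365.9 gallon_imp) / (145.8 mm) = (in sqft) 1 gallon_imp = 0.00454609 m^3, so 365.9 gallon_imp = 365.9 * 0.00454609 = 1.6634143 m^3. 1 mm = 0.001 m, so 145.8 mm = 145.8 * 0.001 = 0.1458 m. Combine: 1.6634143 m^3 / 0.1458 m = 11.408877 m^2. 1 sqft = 0.09290304 m^2, so 11.408877 m^2 = 11.408877 / 0.09290304 = 122.80413 sqft ≈ 122.8 sqft (4 s.f.). Final answer: 122.8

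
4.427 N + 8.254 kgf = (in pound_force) 19.19. Check: 4.427 N is already in N. 1 kgf = 9.80665 N, so 8.254 kgf = 8.254 * 9.80665 = 80.944089 N. Sum: 4.427 + 80.944089 = 85.371089 N. 1 pound_force = 4.4482216 N, so 85.371089 N = 85.371089 / 4.4482216 = 19.192184 pound_force ≈ 19.19 pound_force (4 s.f.).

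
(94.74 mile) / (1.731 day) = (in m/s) 1.019. Check: 1 mile = 1609.344 m, so 94.74 mile = 94.74 * 1609.344 = 152469.25 m. 1 day = 86400 s, so 1.731 day = 1.731 * 86400 = 149558.4 s. Combine: 152469.25 m / 149558.4 s = 1.019463 m/s. Result: 1.019463 m/s ≈ 1.019 m/s (4 s.f.).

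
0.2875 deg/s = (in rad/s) 0.005018. Check: 1 deg/s = 0.017453293 rad/s, so 0.2875 deg/s = 0.2875 * 0.017453293 = 0.0050178216 rad/s. Result: 0.0050178216 rad/s ≈ 0.005018 rad/s (4 s.f.).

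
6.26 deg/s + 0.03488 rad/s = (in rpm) 1.376. Check: 1 deg/s = 0.017453293 rad/s, so 6.26 deg/s = 6.26 * 0.017453293 = 0.10925761 rad/s. 0.03488 rad/s is already in rad/s. Sum: 0.10925761 + 0.03488 = 0.14413761 rad/s. 1 rpm = 0.10471976 rad/s, so 0.14413761 rad/s = 0.14413761 / 0.10471976 = 1.3764128 rpm ≈ 1.376 rpm (4 s.f.).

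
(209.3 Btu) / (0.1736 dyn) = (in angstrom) 1.272e+21. Check: 1 Btu = 1055.0559 J, so 209.3 Btu = 209.3 * 1055.0559 = 220823.19 J. 1 dyn = 1e-05 N, so 0.1736 dyn = 0.1736 * 1e-05 = 1.736e-06 N. Combine: 220823.19 J / 1.736e-06 N = 1.272023e+11 m. 1 angstrom = 1e-10 m, so 1.272023e+11 m = 1.272023e+11 / 1e-10 = 1.272023e+21 angstrom ≈ 1.272e+21 angstrom (4 s.f.).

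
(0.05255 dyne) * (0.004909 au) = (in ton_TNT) 1 dyne = 1e-05 N, so 0.05255 dyne = 0.05255 * 1e-05 = 5.255e-07 N. 1 au = 1.4959787e+11 m, so 0.004909 au = 0.004909 * 1.4959787e+11 = 7.3437595e+08 m. Combine: 5.255e-07 N * 7.3437595e+08 m = 385.91456 J. 1 ton_TNT = 4.184e+09 J, so 385.91456 J = 385.91456 / 4.184e+09 = 9.2235794e-08 ton_TNT ≈ 9.224e-08 ton_TNT (4 s.f.). Final answer: 9.224e-08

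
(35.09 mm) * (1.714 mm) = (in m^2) 6.014e-05. Check: 1 mm = 0.001 m, so 35.09 mm = 35.09 * 0.001 = 0.03509 m. 1 mm = 0.001 m, so 1.714 mm = 1.714 * 0.001 = 0.001714 m. Combine: 0.03509 m * 0.001714 m = 6.014426e-05 m^2. Result: 6.014426e-05 m^2 ≈ 6.014e-05 m^2 (4 s.f.).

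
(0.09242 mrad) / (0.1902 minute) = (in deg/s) 0.000464. Check: 1 mrad = 0.001 rad, so 0.09242 mrad = 0.09242 * 0.001 = 9.242e-05 rad. 1 minute = 60 s, so 0.1902 minute = 0.1902 * 60 = 11.412 s. Combine: 9.242e-05 rad / 11.412 s = 8.0984928e-06 rad/s. 1 deg/s = 0.017453293 rad/s, so 8.0984928e-06 rad/s = 8.0984928e-06 / 0.017453293 = 0.00046400946 deg/s ≈ 0.000464 deg/s (4 s.f.).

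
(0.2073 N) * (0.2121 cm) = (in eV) 0.2073 N is already in N. 1 cm = 0.01 m, so 0.2121 cm = 0.2121 * 0.01 = 0.002121 m. Combine: 0.2073 N * 0.002121 m = 0.0004396833 J. 1 eV = 1.6021766e-19 J, so 0.0004396833 J = 0.0004396833 / 1.6021766e-19 = 2.7442873e+15 eV ≈ 2.744e+15 eV (4 s.f.). Final answer: 2.744e+15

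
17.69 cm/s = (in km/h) 0.6368. Check: 1 cm/s = 0.01 m/s, so 17.69 cm/s = 17.69 * 0.01 = 0.1769 m/s. 1 km/h = 0.27777778 m/s, so 0.1769 m/s = 0.1769 / 0.27777778 = 0.63684 km/h ≈ 0.6368 km/h (4 s.f.).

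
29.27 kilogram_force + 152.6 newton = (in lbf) 1 kilogram_force = 9.80665 N, so 29.27 kilogram_force = 29.27 * 9.80665 = 287.04065 N. 152.6 newton = 152.6 N. Sum: 287.04065 + 152.6 = 439.64065 N. 1 lbf = 4.4482216 N, so 439.64065 N = 439.64065 / 4.4482216 = 98.835149 lbf ≈ 98.84 lbf (4 s.f.). Final answer: 98.84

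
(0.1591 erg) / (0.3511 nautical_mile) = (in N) 2.447e-11. Check: 1 erg = 1e-07 J, so 0.1591 erg = 0.1591 * 1e-07 = 1.591e-08 J. 1 nautical_mile = 1852 m, so 0.3511 nautical_mile = 0.3511 * 1852 = 650.2372 m. Combine: 1.591e-08 J / 650.2372 m = 2.4467994e-11 N. Result: 2.4467994e-11 N ≈ 2.447e-11 N (4 s.f.).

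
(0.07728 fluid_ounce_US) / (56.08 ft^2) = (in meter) 1 fluid_ounce_US = 2.957353e-05 m^3, so 0.07728 fluid_ounce_US = 0.07728 * 2.957353e-05 = 2.2854424e-06 m^3. 1 ft^2 = 0.09290304 m^2, so 56.08 ft^2 = 56.08 * 0.09290304 = 5.2100025 m^2. Combine: 2.2854424e-06 m^3 / 5.2100025 m^2 = 4.3866435e-07 m. 4.3866435e-07 m = 4.3866435e-07 meter ≈ 4.387e-07 meter (4 s.f.). Final answer: 4.387e-07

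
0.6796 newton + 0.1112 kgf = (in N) 0.6796 newton = 0.6796 N. 1 kgf = 9.80665 N, so 0.1112 kgf = 0.1112 * 9.80665 = 1.0904995 N. Sum: 0.6796 + 1.0904995 = 1.7700995 N. Result: 1.7700995 N ≈ 1.77 N (4 s.f.). Final answer: 1.77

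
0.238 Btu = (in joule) 1 Btu = 1055.0559 J, so 0.238 Btu = 0.238 * 1055.0559 = 251.10329 J. 251.10329 J = 251.10329 joule ≈ 251.1 joule (4 s.f.). Final answer: 251.1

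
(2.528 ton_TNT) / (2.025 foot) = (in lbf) 3.852e+09. Check: 1 ton_TNT = 4.184e+09 J, so 2.528 ton_TNT = 2.528 * 4.184e+09 = 1.0577152e+10 J. 1 foot = 0.3048 m, so 2.025 foot = 2.025 * 0.3048 = 0.61722 m. Combine: 1.0577152e+10 J / 0.61722 m = 1.7136762e+10 N. 1 lbf = 4.4482216 N, so 1.7136762e+10 N = 1.7136762e+10 / 4.4482216 = 3.8524973e+09 lbf ≈ 3.852e+09 lbf (4 s.f.).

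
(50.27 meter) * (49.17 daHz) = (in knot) 4.805e+04. Check: 50.27 meter = 50.27 m. 1 daHz = 10 Hz, so 49.17 daHz = 49.17 * 10 = 491.7 Hz. Combine: 50.27 m * 491.7 Hz = 24717.759 m/s. 1 knot = 0.51444444 m/s, so 24717.759 m/s = 24717.759 / 0.51444444 = 48047.48 knot ≈ 4.805e+04 knot (4 s.f.).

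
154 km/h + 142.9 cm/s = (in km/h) 159.1. Check: 1 km/h = 0.27777778 m/s, so 154 km/h = 154 * 0.27777778 = 42.777778 m/s. 1 cm/s = 0.01 m/s, so 142.9 cm/s = 142.9 * 0.01 = 1.429 m/s. Sum: 42.777778 + 1.429 = 44.206778 m/s. 1 km/h = 0.27777778 m/s, so 44.206778 m/s = 44.206778 / 0.27777778 = 159.1444 km/h ≈ 159.1 km/h (4 s.f.).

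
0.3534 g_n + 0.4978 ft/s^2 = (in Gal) 1 g_n = 9.80665 m/s^2, so 0.3534 g_n = 0.3534 * 9.80665 = 3.4656701 m/s^2. 1 ft/s^2 = 0.3048 m/s^2, so 0.4978 ft/s^2 = 0.4978 * 0.3048 = 0.15172944 m/s^2. Sum: 3.4656701 + 0.15172944 = 3.6173995 m/s^2. 1 Gal = 0.01 m/s^2, so 3.6173995 m/s^2 = 3.6173995 / 0.01 = 361.73995 Gal ≈ 361.7 Gal (4 s.f.). Final answer: 361.7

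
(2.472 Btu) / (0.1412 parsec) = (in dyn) 1 Btu = 1055.0559 J, so 2.472 Btu = 2.472 * 1055.0559 = 2608.0981 J. 1 parsec = 3.0856776e+16 m, so 0.1412 parsec = 0.1412 * 3.0856776e+16 = 4.3569767e+15 m. Combine: 2608.0981 J / 4.3569767e+15 m = 5.9860271e-13 N. 1 dyn = 1e-05 N, so 5.9860271e-13 N = 5.9860271e-13 / 1e-05 = 5.9860271e-08 dyn ≈ 5.986e-08 dyn (4 s.f.). Final answer: 5.986e-08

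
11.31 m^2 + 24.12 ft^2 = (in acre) 11.31 m^2 is already in m^2. 1 ft^2 = 0.09290304 m^2, so 24.12 ft^2 = 24.12 * 0.09290304 = 2.2408213 m^2. Sum: 11.31 + 2.2408213 = 13.550821 m^2. 1 acre = 4046.8564 m^2, so 13.550821 m^2 = 13.550821 / 4046.8564 = 0.0033484809 acre ≈ 0.003348 acre (4 s.f.). Final answer: 0.003348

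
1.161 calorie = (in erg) 1 calorie = 4.184 J, so 1.161 calorie = 1.161 * 4.184 = 4.857624 J. 1 erg = 1e-07 J, so 4.857624 J = 4.857624 / 1e-07 = 48576240 erg ≈ 4.858e+07 erg (4 s.f.). Final answer: 4.858e+07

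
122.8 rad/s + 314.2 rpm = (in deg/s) 122.8 rad/s is already in rad/s. 1 rpm = 0.10471976 rad/s, so 314.2 rpm = 314.2 * 0.10471976 = 32.902947 rad/s. Sum: 122.8 + 32.902947 = 155.70295 rad/s. 1 deg/s = 0.017453293 rad/s, so 155.70295 rad/s = 155.70295 / 0.017453293 = 8921.1217 deg/s ≈ 8921 deg/s (4 s.f.). Final answer: 8921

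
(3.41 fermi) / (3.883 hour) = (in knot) 1 fermi = 1e-15 m, so 3.41 fermi = 3.41 * 1e-15 = 3.41e-15 m. 1 hour = 3600 s, so 3.883 hour = 3.883 * 3600 = 13978.8 s. Combine: 3.41e-15 m / 13978.8 s = 2.4394082e-19 m/s. 1 knot = 0.51444444 m/s, so 2.4394082e-19 m/s = 2.4394082e-19 / 0.51444444 = 4.7418303e-19 knot ≈ 4.742e-19 knot (4 s.f.). Final answer: 4.742e-19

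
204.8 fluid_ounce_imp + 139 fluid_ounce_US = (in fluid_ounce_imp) 1 fluid_ounce_imp = 2.8413063e-05 m^3, so 204.8 fluid_ounce_imp = 204.8 * 2.8413063e-05 = 0.0058189952 m^3. 1 fluid_ounce_US = 2.957353e-05 m^3, so 139 fluid_ounce_US = 139 * 2.957353e-05 = 0.0041107206 m^3. Sum: 0.0058189952 + 0.0041107206 = 0.0099297158 m^3. 1 fluid_ounce_imp = 2.8413063e-05 m^3, so 0.0099297158 m^3 = 0.0099297158 / 2.8413063e-05 = 349.47714 fluid_ounce_imp ≈ 349.5 fluid_ounce_imp (4 s.f.). Final answer: 349.5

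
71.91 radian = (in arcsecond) 1.483e+07. Check: 71.91 radian = 71.91 rad. 1 arcsecond = 4.8481368e-06 rad, so 71.91 rad = 71.91 / 4.8481368e-06 = 14832502 arcsecond ≈ 1.483e+07 arcsecond (4 s.f.).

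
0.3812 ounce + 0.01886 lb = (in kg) 0.01936. Check: 1 ounce = 0.028349523 kg, so 0.3812 ounce = 0.3812 * 0.028349523 = 0.010806838 kg. 1 lb = 0.45359237 kg, so 0.01886 lb = 0.01886 * 0.45359237 = 0.0085547521 kg. Sum: 0.010806838 + 0.0085547521 = 0.01936159 kg. Result: 0.01936159 kg ≈ 0.01936 kg (4 s.f.).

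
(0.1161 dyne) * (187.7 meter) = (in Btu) 1 dyne = 1e-05 N, so 0.1161 dyne = 0.1161 * 1e-05 = 1.161e-06 N. 187.7 meter = 187.7 m. Combine: 1.161e-06 N * 187.7 m = 0.0002179197 J. 1 Btu = 1055.0559 J, so 0.0002179197 J = 0.0002179197 / 1055.0559 = 2.0654802e-07 Btu ≈ 2.065e-07 Btu (4 s.f.). Final answer: 2.065e-07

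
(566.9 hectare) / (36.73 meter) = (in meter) 1 hectare = 10000 m^2, so 566.9 hectare = 566.9 * 10000 = 5669000 m^2. 36.73 meter = 36.73 m. Combine: 5669000 m^2 / 36.73 m = 154342.5 m. 154342.5 m = 154342.5 meter ≈ 1.543e+05 meter (4 s.f.). Final answer: 1.543e+05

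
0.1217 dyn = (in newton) 1.217e-06. Check: 1 dyn = 1e-05 N, so 0.1217 dyn = 0.1217 * 1e-05 = 1.217e-06 N. 1.217e-06 N = 1.217e-06 newton.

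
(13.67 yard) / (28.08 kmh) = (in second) 1.603. Check: 1 yard = 0.9144 m, so 13.67 yard = 13.67 * 0.9144 = 12.499848 m. 1 kmh = 0.27777778 m/s, so 28.08 kmh = 28.08 * 0.27777778 = 7.8 m/s. Combine: 12.499848 m / 7.8 m/s = 1.6025446 s. 1.6025446 s = 1.6025446 second ≈ 1.603 second (4 s.f.).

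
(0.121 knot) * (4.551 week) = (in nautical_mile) 92.51. Check: 1 knot = 0.51444444 m/s, so 0.121 knot = 0.121 * 0.51444444 = 0.062247778 m/s. 1 week = 604800 s, so 4.551 week = 4.551 * 604800 = 2752444.8 s. Combine: 0.062247778 m/s * 2752444.8 s = 171333.57 m. 1 nautical_mile = 1852 m, so 171333.57 m = 171333.57 / 1852 = 92.512728 nautical_mile ≈ 92.51 nautical_mile (4 s.f.).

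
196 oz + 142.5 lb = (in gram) 7.019e+04. Check: 1 oz = 0.028349523 kg, so 196 oz = 196 * 0.028349523 = 5.5565065 kg. 1 lb = 0.45359237 kg, so 142.5 lb = 142.5 * 0.45359237 = 64.636913 kg. Sum: 5.5565065 + 64.636913 = 70.193419 kg. 1 gram = 0.001 kg, so 70.193419 kg = 70.193419 / 0.001 = 70193.419 gram ≈ 7.019e+04 gram (4 s.f.).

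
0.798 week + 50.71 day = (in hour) 1351. Check: 1 week = 604800 s, so 0.798 week = 0.798 * 604800 = 482630.4 s. 1 day = 86400 s, so 50.71 day = 50.71 * 86400 = 4381344 s. Sum: 482630.4 + 4381344 = 4863974.4 s. 1 hour = 3600 s, so 4863974.4 s = 4863974.4 / 3600 = 1351.104 hour ≈ 1351 hour (4 s.f.).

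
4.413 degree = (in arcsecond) 1 degree = 0.017453293 rad, so 4.413 degree = 4.413 * 0.017453293 = 0.07702138 rad. 1 arcsecond = 4.8481368e-06 rad, so 0.07702138 rad = 0.07702138 / 4.8481368e-06 = 15886.8 arcsecond ≈ 1.589e+04 arcsecond (4 s.f.). Final answer: 1.589e+04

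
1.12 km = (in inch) 4.409e+04. Check: 1 km = 1000 m, so 1.12 km = 1.12 * 1000 = 1120 m. 1 inch = 0.0254 m, so 1120 m = 1120 / 0.0254 = 44094.488 inch ≈ 4.409e+04 inch (4 s.f.).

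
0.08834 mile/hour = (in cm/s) 1 mile/hour = 0.44704 m/s, so 0.08834 mile/hour = 0.08834 * 0.44704 = 0.039491514 m/s. 1 cm/s = 0.01 m/s, so 0.039491514 m/s = 0.039491514 / 0.01 = 3.9491514 cm/s ≈ 3.949 cm/s (4 s.f.). Final answer: 3.949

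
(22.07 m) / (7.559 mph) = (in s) 6.531. Check: 22.07 m is already in m. 1 mph = 0.44704 m/s, so 7.559 mph = 7.559 * 0.44704 = 3.3791754 m/s. Combine: 22.07 m / 3.3791754 m/s = 6.5311793 s. Result: 6.5311793 s ≈ 6.531 s (4 s.f.).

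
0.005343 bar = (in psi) 1 bar = 100000 Pa, so 0.005343 bar = 0.005343 * 100000 = 534.3 Pa. 1 psi = 6894.7573 Pa, so 534.3 Pa = 534.3 / 6894.7573 = 0.077493663 psi ≈ 0.07749 psi (4 s.f.). Final answer: 0.07749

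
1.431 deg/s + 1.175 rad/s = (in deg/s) 1 deg/s = 0.017453293 rad/s, so 1.431 deg/s = 1.431 * 0.017453293 = 0.024975662 rad/s. 1.175 rad/s is already in rad/s. Sum: 0.024975662 + 1.175 = 1.1999757 rad/s. 1 deg/s = 0.017453293 rad/s, so 1.1999757 rad/s = 1.1999757 / 0.017453293 = 68.753541 deg/s ≈ 68.75 deg/s (4 s.f.). Final answer: 68.75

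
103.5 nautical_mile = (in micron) 1.917e+11. Check: 1 nautical_mile = 1852 m, so 103.5 nautical_mile = 103.5 * 1852 = 191682 m. 1 micron = 1e-06 m, so 191682 m = 191682 / 1e-06 = 1.91682e+11 micron ≈ 1.917e+11 micron (4 s.f.).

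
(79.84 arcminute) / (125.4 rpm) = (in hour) 1 arcminute = 0.00029088821 rad, so 79.84 arcminute = 79.84 * 0.00029088821 = 0.023224515 rad. 1 rpm = 0.10471976 rad/s, so 125.4 rpm = 125.4 * 0.10471976 = 13.131857 rad/s. Combine: 0.023224515 rad / 13.131857 rad/s = 0.0017685628 s. 1 hour = 3600 s, so 0.0017685628 s = 0.0017685628 / 3600 = 4.9126745e-07 hour ≈ 4.913e-07 hour (4 s.f.). Final answer: 4.913e-07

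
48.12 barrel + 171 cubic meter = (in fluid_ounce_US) 6.041e+06. Check: 1 barrel = 0.15898729 m^3, so 48.12 barrel = 48.12 * 0.15898729 = 7.6504686 m^3. 171 cubic meter = 171 m^3. Sum: 7.6504686 + 171 = 178.65047 m^3. 1 fluid_ounce_US = 2.957353e-05 m^3, so 178.65047 m^3 = 178.65047 / 2.957353e-05 = 6040891 fluid_ounce_US ≈ 6.041e+06 fluid_ounce_US (4 s.f.).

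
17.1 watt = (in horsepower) 17.1 watt = 17.1 W. 1 horsepower = 745.69987 W, so 17.1 W = 17.1 / 745.69987 = 0.022931478 horsepower ≈ 0.02293 horsepower (4 s.f.). Final answer: 0.02293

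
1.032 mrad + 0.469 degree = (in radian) 1 mrad = 0.001 rad, so 1.032 mrad = 1.032 * 0.001 = 0.001032 rad. 1 degree = 0.017453293 rad, so 0.469 degree = 0.469 * 0.017453293 = 0.0081855942 rad. Sum: 0.001032 + 0.0081855942 = 0.0092175942 rad. 0.0092175942 rad = 0.0092175942 radian ≈ 0.009218 radian (4 s.f.). Final answer: 0.009218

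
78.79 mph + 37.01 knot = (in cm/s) 5426. Check: 1 mph = 0.44704 m/s, so 78.79 mph = 78.79 * 0.44704 = 35.222282 m/s. 1 knot = 0.51444444 m/s, so 37.01 knot = 37.01 * 0.51444444 = 19.039589 m/s. Sum: 35.222282 + 19.039589 = 54.26187 m/s. 1 cm/s = 0.01 m/s, so 54.26187 m/s = 54.26187 / 0.01 = 5426.187 cm/s ≈ 5426 cm/s (4 s.f.).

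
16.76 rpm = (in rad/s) 1.755. Check: 1 rpm = 0.10471976 rad/s, so 16.76 rpm = 16.76 * 0.10471976 = 1.7551031 rad/s. Result: 1.7551031 rad/s ≈ 1.755 rad/s (4 s.f.).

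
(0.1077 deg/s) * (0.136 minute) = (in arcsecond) 1 deg/s = 0.017453293 rad/s, so 0.1077 deg/s = 0.1077 * 0.017453293 = 0.0018797196 rad/s. 1 minute = 60 s, so 0.136 minute = 0.136 * 60 = 8.16 s. Combine: 0.0018797196 rad/s * 8.16 s = 0.015338512 rad. 1 arcsecond = 4.8481368e-06 rad, so 0.015338512 rad = 0.015338512 / 4.8481368e-06 = 3163.7952 arcsecond ≈ 3164 arcsecond (4 s.f.). Final answer: 3164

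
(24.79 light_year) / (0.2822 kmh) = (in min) 4.986e+16. Check: 1 light_year = 9.4607305e+15 m, so 24.79 light_year = 24.79 * 9.4607305e+15 = 2.3453151e+17 m. 1 kmh = 0.27777778 m/s, so 0.2822 kmh = 0.2822 * 0.27777778 = 0.078388889 m/s. Combine: 2.3453151e+17 m / 0.078388889 m/s = 2.9918973e+18 s. 1 min = 60 s, so 2.9918973e+18 s = 2.9918973e+18 / 60 = 4.9864956e+16 min ≈ 4.986e+16 min (4 s.f.).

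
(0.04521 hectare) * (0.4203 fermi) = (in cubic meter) 1 hectare = 10000 m^2, so 0.04521 hectare = 0.04521 * 10000 = 452.1 m^2. 1 fermi = 1e-15 m, so 0.4203 fermi = 0.4203 * 1e-15 = 4.203e-16 m. Combine: 452.1 m^2 * 4.203e-16 m = 1.9001763e-13 m^3. 1.9001763e-13 m^3 = 1.9001763e-13 cubic meter ≈ 1.9e-13 cubic meter (4 s.f.). Final answer: 1.9e-13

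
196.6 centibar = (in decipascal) 1.966e+06. Check: 1 centibar = 1000 Pa, so 196.6 centibar = 196.6 * 1000 = 196600 Pa. 1 decipascal = 0.1 Pa, so 196600 Pa = 196600 / 0.1 = 1966000 decipascal ≈ 1.966e+06 decipascal (4 s.f.).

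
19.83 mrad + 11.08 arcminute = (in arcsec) 1 mrad = 0.001 rad, so 19.83 mrad = 19.83 * 0.001 = 0.01983 rad. 1 arcminute = 0.00029088821 rad, so 11.08 arcminute = 11.08 * 0.00029088821 = 0.0032230414 rad. Sum: 0.01983 + 0.0032230414 = 0.023053041 rad. 1 arcsec = 4.8481368e-06 rad, so 0.023053041 rad = 0.023053041 / 4.8481368e-06 = 4755.0311 arcsec ≈ 4755 arcsec (4 s.f.). Final answer: 4755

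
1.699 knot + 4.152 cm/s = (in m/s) 1 knot = 0.51444444 m/s, so 1.699 knot = 1.699 * 0.51444444 = 0.87404111 m/s. 1 cm/s = 0.01 m/s, so 4.152 cm/s = 4.152 * 0.01 = 0.04152 m/s. Sum: 0.87404111 + 0.04152 = 0.91556111 m/s. Result: 0.91556111 m/s ≈ 0.9156 m/s (4 s.f.). Final answer: 0.9156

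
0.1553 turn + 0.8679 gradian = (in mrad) 989.4. Check: 1 turn = 6.2831853 rad, so 0.1553 turn = 0.1553 * 6.2831853 = 0.97577868 rad. 1 gradian = 0.015707963 rad, so 0.8679 gradian = 0.8679 * 0.015707963 = 0.013632941 rad. Sum: 0.97577868 + 0.013632941 = 0.98941162 rad. 1 mrad = 0.001 rad, so 0.98941162 rad = 0.98941162 / 0.001 = 989.41162 mrad ≈ 989.4 mrad (4 s.f.).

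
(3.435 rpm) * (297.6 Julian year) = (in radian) 3.378e+09. Check: 1 rpm = 0.10471976 rad/s, so 3.435 rpm = 3.435 * 0.10471976 = 0.35971236 rad/s. 1 Julian year = 31557600 s, so 297.6 Julian year = 297.6 * 31557600 = 9.3915418e+09 s. Combine: 0.35971236 rad/s * 9.3915418e+09 s = 3.3782536e+09 rad. 3.3782536e+09 rad = 3.3782536e+09 radian ≈ 3.378e+09 radian (4 s.f.).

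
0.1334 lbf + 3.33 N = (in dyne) 3.923e+05. Check: 1 lbf = 4.4482216 N, so 0.1334 lbf = 0.1334 * 4.4482216 = 0.59339276 N. 3.33 N is already in N. Sum: 0.59339276 + 3.33 = 3.9233928 N. 1 dyne = 1e-05 N, so 3.9233928 N = 3.9233928 / 1e-05 = 392339.28 dyne ≈ 3.923e+05 dyne (4 s.f.).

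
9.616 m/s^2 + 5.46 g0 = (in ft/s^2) 9.616 m/s^2 is already in m/s^2. 1 g0 = 9.80665 m/s^2, so 5.46 g0 = 5.46 * 9.80665 = 53.544309 m/s^2. Sum: 9.616 + 53.544309 = 63.160309 m/s^2. 1 ft/s^2 = 0.3048 m/s^2, so 63.160309 m/s^2 = 63.160309 / 0.3048 = 207.21886 ft/s^2 ≈ 207.2 ft/s^2 (4 s.f.). Final answer: 207.2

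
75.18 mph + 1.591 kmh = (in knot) 1 mph = 0.44704 m/s, so 75.18 mph = 75.18 * 0.44704 = 33.608467 m/s. 1 kmh = 0.27777778 m/s, so 1.591 kmh = 1.591 * 0.27777778 = 0.44194444 m/s. Sum: 33.608467 + 0.44194444 = 34.050412 m/s. 1 knot = 0.51444444 m/s, so 34.050412 m/s = 34.050412 / 0.51444444 = 66.188705 knot ≈ 66.19 knot (4 s.f.). Final answer: 66.19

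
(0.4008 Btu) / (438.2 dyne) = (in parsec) 1 Btu = 1055.0559 J, so 0.4008 Btu = 0.4008 * 1055.0559 = 422.86639 J. 1 dyne = 1e-05 N, so 438.2 dyne = 438.2 * 1e-05 = 0.004382 N. Combine: 422.86639 J / 0.004382 N = 96500.773 m. 1 parsec = 3.0856776e+16 m, so 96500.773 m = 96500.773 / 3.0856776e+16 = 3.1273771e-12 parsec ≈ 3.127e-12 parsec (4 s.f.). Final answer: 3.127e-12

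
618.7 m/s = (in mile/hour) 1384. Check: 1 mile/hour = 0.44704 m/s, so 618.7 m/s = 618.7 / 0.44704 = 1383.9925 mile/hour ≈ 1384 mile/hour (4 s.f.).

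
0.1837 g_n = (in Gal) 180.1. Check: 1 g_n = 9.80665 m/s^2, so 0.1837 g_n = 0.1837 * 9.80665 = 1.8014816 m/s^2. 1 Gal = 0.01 m/s^2, so 1.8014816 m/s^2 = 1.8014816 / 0.01 = 180.14816 Gal ≈ 180.1 Gal (4 s.f.).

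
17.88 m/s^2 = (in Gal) 1 Gal = 0.01 m/s^2, so 17.88 m/s^2 = 17.88 / 0.01 = 1788 Gal. Final answer: 1788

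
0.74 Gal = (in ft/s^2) 1 Gal = 0.01 m/s^2, so 0.74 Gal = 0.74 * 0.01 = 0.0074 m/s^2. 1 ft/s^2 = 0.3048 m/s^2, so 0.0074 m/s^2 = 0.0074 / 0.3048 = 0.024278215 ft/s^2 ≈ 0.02428 ft/s^2 (4 s.f.). Final answer: 0.02428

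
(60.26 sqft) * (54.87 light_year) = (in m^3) 2.906e+18. Check: 1 sqft = 0.09290304 m^2, so 60.26 sqft = 60.26 * 0.09290304 = 5.5983372 m^2. 1 light_year = 9.4607305e+15 m, so 54.87 light_year = 54.87 * 9.4607305e+15 = 5.1911028e+17 m. Combine: 5.5983372 m^2 * 5.1911028e+17 m = 2.9061544e+18 m^3. Result: 2.9061544e+18 m^3 ≈ 2.906e+18 m^3 (4 s.f.).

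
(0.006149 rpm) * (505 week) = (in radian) 1.967e+05. Check: 1 rpm = 0.10471976 rad/s, so 0.006149 rpm = 0.006149 * 0.10471976 = 0.00064392177 rad/s. 1 week = 604800 s, so 505 week = 505 * 604800 = 3.05424e+08 s. Combine: 0.00064392177 rad/s * 3.05424e+08 s = 196669.16 rad. 196669.16 rad = 196669.16 radian ≈ 1.967e+05 radian (4 s.f.).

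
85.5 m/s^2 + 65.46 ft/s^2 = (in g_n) 85.5 m/s^2 is already in m/s^2. 1 ft/s^2 = 0.3048 m/s^2, so 65.46 ft/s^2 = 65.46 * 0.3048 = 19.952208 m/s^2. Sum: 85.5 + 19.952208 = 105.45221 m/s^2. 1 g_n = 9.80665 m/s^2, so 105.45221 m/s^2 = 105.45221 / 9.80665 = 10.753133 g_n ≈ 10.75 g_n (4 s.f.). Final answer: 10.75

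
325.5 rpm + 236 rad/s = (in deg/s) 1 rpm = 0.10471976 rad/s, so 325.5 rpm = 325.5 * 0.10471976 = 34.08628 rad/s. 236 rad/s is already in rad/s. Sum: 34.08628 + 236 = 270.08628 rad/s. 1 deg/s = 0.017453293 rad/s, so 270.08628 rad/s = 270.08628 / 0.017453293 = 15474.804 deg/s ≈ 1.547e+04 deg/s (4 s.f.). Final answer: 1.547e+04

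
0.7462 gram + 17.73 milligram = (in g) 0.7639. Check: 1 gram = 0.001 kg, so 0.7462 gram = 0.7462 * 0.001 = 0.0007462 kg. 1 milligram = 1e-06 kg, so 17.73 milligram = 17.73 * 1e-06 = 1.773e-05 kg. Sum: 0.0007462 + 1.773e-05 = 0.00076393 kg. 1 g = 0.001 kg, so 0.00076393 kg = 0.00076393 / 0.001 = 0.76393 g ≈ 0.7639 g (4 s.f.).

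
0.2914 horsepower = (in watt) 1 horsepower = 745.69987 W, so 0.2914 horsepower = 0.2914 * 745.69987 = 217.29694 W. 217.29694 W = 217.29694 watt ≈ 217.3 watt (4 s.f.). Final answer: 217.3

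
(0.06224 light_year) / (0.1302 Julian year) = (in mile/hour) 1 light_year = 9.4607305e+15 m, so 0.06224 light_year = 0.06224 * 9.4607305e+15 = 5.8883586e+14 m. 1 Julian year = 31557600 s, so 0.1302 Julian year = 0.1302 * 31557600 = 4108799.5 s. Combine: 5.8883586e+14 m / 4108799.5 s = 1.4331093e+08 m/s. 1 mile/hour = 0.44704 m/s, so 1.4331093e+08 m/s = 1.4331093e+08 / 0.44704 = 3.2057741e+08 mile/hour ≈ 3.206e+08 mile/hour (4 s.f.). Final answer: 3.206e+08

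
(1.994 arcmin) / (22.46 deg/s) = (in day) 1 arcmin = 0.00029088821 rad, so 1.994 arcmin = 1.994 * 0.00029088821 = 0.00058003109 rad. 1 deg/s = 0.017453293 rad/s, so 22.46 deg/s = 22.46 * 0.017453293 = 0.39200095 rad/s. Combine: 0.00058003109 rad / 0.39200095 rad/s = 0.0014796676 s. 1 day = 86400 s, so 0.0014796676 s = 0.0014796676 / 86400 = 1.7125782e-08 day ≈ 1.713e-08 day (4 s.f.). Final answer: 1.713e-08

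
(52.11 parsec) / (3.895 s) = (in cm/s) 1 parsec = 3.0856776e+16 m, so 52.11 parsec = 52.11 * 3.0856776e+16 = 1.6079466e+18 m. 3.895 s is already in s. Combine: 1.6079466e+18 m / 3.895 s = 4.1282326e+17 m/s. 1 cm/s = 0.01 m/s, so 4.1282326e+17 m/s = 4.1282326e+17 / 0.01 = 4.1282326e+19 cm/s ≈ 4.128e+19 cm/s (4 s.f.). Final answer: 4.128e+19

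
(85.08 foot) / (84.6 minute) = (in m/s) 0.005109. Check: 1 foot = 0.3048 m, so 85.08 foot = 85.08 * 0.3048 = 25.932384 m. 1 minute = 60 s, so 84.6 minute = 84.6 * 60 = 5076 s. Combine: 25.932384 m / 5076 s = 0.0051088227 m/s. Result: 0.0051088227 m/s ≈ 0.005109 m/s (4 s.f.).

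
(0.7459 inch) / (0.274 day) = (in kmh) 2.881e-06. Check: 1 inch = 0.0254 m, so 0.7459 inch = 0.7459 * 0.0254 = 0.01894586 m. 1 day = 86400 s, so 0.274 day = 0.274 * 86400 = 23673.6 s. Combine: 0.01894586 m / 23673.6 s = 8.0029484e-07 m/s. 1 kmh = 0.27777778 m/s, so 8.0029484e-07 m/s = 8.0029484e-07 / 0.27777778 = 2.8810614e-06 kmh ≈ 2.881e-06 kmh (4 s.f.).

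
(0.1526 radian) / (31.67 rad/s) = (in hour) 1.338e-06. Check: 0.1526 radian = 0.1526 rad. 31.67 rad/s is already in rad/s. Combine: 0.1526 rad / 31.67 rad/s = 0.0048184402 s. 1 hour = 3600 s, so 0.0048184402 s = 0.0048184402 / 3600 = 1.3384556e-06 hour ≈ 1.338e-06 hour (4 s.f.).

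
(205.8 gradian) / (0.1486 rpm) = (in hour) 1 gradian = 0.015707963 rad, so 205.8 gradian = 205.8 * 0.015707963 = 3.2326988 rad. 1 rpm = 0.10471976 rad/s, so 0.1486 rpm = 0.1486 * 0.10471976 = 0.015561356 rad/s. Combine: 3.2326988 rad / 0.015561356 rad/s = 207.7389 s. 1 hour = 3600 s, so 207.7389 s = 207.7389 / 3600 = 0.057705249 hour ≈ 0.05771 hour (4 s.f.). Final answer: 0.05771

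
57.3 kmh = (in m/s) 15.92. Check: 1 kmh = 0.27777778 m/s, so 57.3 kmh = 57.3 * 0.27777778 = 15.916667 m/s. Result: 15.916667 m/s ≈ 15.92 m/s (4 s.f.).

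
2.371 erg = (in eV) 1.48e+12. Check: 1 erg = 1e-07 J, so 2.371 erg = 2.371 * 1e-07 = 2.371e-07 J. 1 eV = 1.6021766e-19 J, so 2.371e-07 J = 2.371e-07 / 1.6021766e-19 = 1.4798618e+12 eV ≈ 1.48e+12 eV (4 s.f.).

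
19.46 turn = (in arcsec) 2.522e+07. Check: 1 turn = 6.2831853 rad, so 19.46 turn = 19.46 * 6.2831853 = 122.27079 rad. 1 arcsec = 4.8481368e-06 rad, so 122.27079 rad = 122.27079 / 4.8481368e-06 = 25220160 arcsec ≈ 2.522e+07 arcsec (4 s.f.).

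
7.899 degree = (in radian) 0.1379. Check: 1 degree = 0.017453293 rad, so 7.899 degree = 7.899 * 0.017453293 = 0.13786356 rad. 0.13786356 rad = 0.13786356 radian ≈ 0.1379 radian (4 s.f.).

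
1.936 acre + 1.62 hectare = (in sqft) 1 acre = 4046.8564 m^2, so 1.936 acre = 1.936 * 4046.8564 = 7834.714 m^2. 1 hectare = 10000 m^2, so 1.62 hectare = 1.62 * 10000 = 16200 m^2. Sum: 7834.714 + 16200 = 24034.714 m^2. 1 sqft = 0.09290304 m^2, so 24034.714 m^2 = 24034.714 / 0.09290304 = 258707.51 sqft ≈ 2.587e+05 sqft (4 s.f.). Final answer: 2.587e+05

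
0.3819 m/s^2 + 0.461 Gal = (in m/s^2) 0.3819 m/s^2 is already in m/s^2. 1 Gal = 0.01 m/s^2, so 0.461 Gal = 0.461 * 0.01 = 0.00461 m/s^2. Sum: 0.3819 + 0.00461 = 0.38651 m/s^2. Result: 0.38651 m/s^2 ≈ 0.3865 m/s^2 (4 s.f.). Final answer: 0.3865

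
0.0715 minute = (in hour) 0.001192. Check: 1 minute = 60 s, so 0.0715 minute = 0.0715 * 60 = 4.29 s. 1 hour = 3600 s, so 4.29 s = 4.29 / 3600 = 0.0011916667 hour ≈ 0.001192 hour (4 s.f.).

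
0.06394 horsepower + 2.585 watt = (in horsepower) 0.06741. Check: 1 horsepower = 745.69987 W, so 0.06394 horsepower = 0.06394 * 745.69987 = 47.68005 W. 2.585 watt = 2.585 W. Sum: 47.68005 + 2.585 = 50.26505 W. 1 horsepower = 745.69987 W, so 50.26505 W = 50.26505 / 745.69987 = 0.067406542 horsepower ≈ 0.06741 horsepower (4 s.f.).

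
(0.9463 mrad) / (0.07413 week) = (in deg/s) 1 mrad = 0.001 rad, so 0.9463 mrad = 0.9463 * 0.001 = 0.0009463 rad. 1 week = 604800 s, so 0.07413 week = 0.07413 * 604800 = 44833.824 s. Combine: 0.0009463 rad / 44833.824 s = 2.1106832e-08 rad/s. 1 deg/s = 0.017453293 rad/s, so 2.1106832e-08 rad/s = 2.1106832e-08 / 0.017453293 = 1.2093324e-06 deg/s ≈ 1.209e-06 deg/s (4 s.f.). Final answer: 1.209e-06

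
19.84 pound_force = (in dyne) 8.825e+06. Check: 1 pound_force = 4.4482216 N, so 19.84 pound_force = 19.84 * 4.4482216 = 88.252717 N. 1 dyne = 1e-05 N, so 88.252717 N = 88.252717 / 1e-05 = 8825271.7 dyne ≈ 8.825e+06 dyne (4 s.f.).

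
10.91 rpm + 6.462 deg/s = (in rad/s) 1 rpm = 0.10471976 rad/s, so 10.91 rpm = 10.91 * 0.10471976 = 1.1424925 rad/s. 1 deg/s = 0.017453293 rad/s, so 6.462 deg/s = 6.462 * 0.017453293 = 0.11278318 rad/s. Sum: 1.1424925 + 0.11278318 = 1.2552757 rad/s. Result: 1.2552757 rad/s ≈ 1.255 rad/s (4 s.f.). Final answer: 1.255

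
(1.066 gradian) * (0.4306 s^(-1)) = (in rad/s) 1 gradian = 0.015707963 rad, so 1.066 gradian = 1.066 * 0.015707963 = 0.016744689 rad. 0.4306 s^(-1) = 0.4306 Hz. Combine: 0.016744689 rad * 0.4306 Hz = 0.007210263 rad/s. Result: 0.007210263 rad/s ≈ 0.00721 rad/s (4 s.f.). Final answer: 0.00721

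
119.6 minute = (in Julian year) 1 minute = 60 s, so 119.6 minute = 119.6 * 60 = 7176 s. 1 Julian year = 31557600 s, so 7176 s = 7176 / 31557600 = 0.00022739372 Julian year ≈ 0.0002274 Julian year (4 s.f.). Final answer: 0.0002274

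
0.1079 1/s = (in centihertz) 0.1079 1/s = 0.1079 Hz. 1 centihertz = 0.01 Hz, so 0.1079 Hz = 0.1079 / 0.01 = 10.79 centihertz. Final answer: 10.79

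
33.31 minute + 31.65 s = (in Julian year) 1 minute = 60 s, so 33.31 minute = 33.31 * 60 = 1998.6 s. 31.65 s is already in s. Sum: 1998.6 + 31.65 = 2030.25 s. 1 Julian year = 31557600 s, so 2030.25 s = 2030.25 / 31557600 = 6.433474e-05 Julian year ≈ 6.433e-05 Julian year (4 s.f.). Final answer: 6.433e-05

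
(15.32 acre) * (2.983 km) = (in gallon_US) 1 acre = 4046.8564 m^2, so 15.32 acre = 15.32 * 4046.8564 = 61997.84 m^2. 1 km = 1000 m, so 2.983 km = 2.983 * 1000 = 2983 m. Combine: 61997.84 m^2 * 2983 m = 1.8493956e+08 m^3. 1 gallon_US = 0.0037854118 m^3, so 1.8493956e+08 m^3 = 1.8493956e+08 / 0.0037854118 = 4.8855863e+10 gallon_US ≈ 4.886e+10 gallon_US (4 s.f.). Final answer: 4.886e+10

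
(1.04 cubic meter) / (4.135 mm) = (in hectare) 1.04 cubic meter = 1.04 m^3. 1 mm = 0.001 m, so 4.135 mm = 4.135 * 0.001 = 0.004135 m. Combine: 1.04 m^3 / 0.004135 m = 251.51149 m^2. 1 hectare = 10000 m^2, so 251.51149 m^2 = 251.51149 / 10000 = 0.025151149 hectare ≈ 0.02515 hectare (4 s.f.). Final answer: 0.02515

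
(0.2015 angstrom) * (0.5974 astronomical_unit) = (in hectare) 1 angstrom = 1e-10 m, so 0.2015 angstrom = 0.2015 * 1e-10 = 2.015e-11 m. 1 astronomical_unit = 1.4959787e+11 m, so 0.5974 astronomical_unit = 0.5974 * 1.4959787e+11 = 8.9369768e+10 m. Combine: 2.015e-11 m * 8.9369768e+10 m = 1.8008008 m^2. 1 hectare = 10000 m^2, so 1.8008008 m^2 = 1.8008008 / 10000 = 0.00018008008 hectare ≈ 0.0001801 hectare (4 s.f.). Final answer: 0.0001801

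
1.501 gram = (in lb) 0.003309. Check: 1 gram = 0.001 kg, so 1.501 gram = 1.501 * 0.001 = 0.001501 kg. 1 lb = 0.45359237 kg, so 0.001501 kg = 0.001501 / 0.45359237 = 0.0033091386 lb ≈ 0.003309 lb (4 s.f.).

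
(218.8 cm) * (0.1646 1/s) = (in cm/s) 36.01. Check: 1 cm = 0.01 m, so 218.8 cm = 218.8 * 0.01 = 2.188 m. 0.1646 1/s = 0.1646 Hz. Combine: 2.188 m * 0.1646 Hz = 0.3601448 m/s. 1 cm/s = 0.01 m/s, so 0.3601448 m/s = 0.3601448 / 0.01 = 36.01448 cm/s ≈ 36.01 cm/s (4 s.f.).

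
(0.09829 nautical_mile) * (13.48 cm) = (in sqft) 1 nautical_mile = 1852 m, so 0.09829 nautical_mile = 0.09829 * 1852 = 182.03308 m. 1 cm = 0.01 m, so 13.48 cm = 13.48 * 0.01 = 0.1348 m. Combine: 182.03308 m * 0.1348 m = 24.538059 m^2. 1 sqft = 0.09290304 m^2, so 24.538059 m^2 = 24.538059 / 0.09290304 = 264.12547 sqft ≈ 264.1 sqft (4 s.f.). Final answer: 264.1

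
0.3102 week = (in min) 1 week = 604800 s, so 0.3102 week = 0.3102 * 604800 = 187608.96 s. 1 min = 60 s, so 187608.96 s = 187608.96 / 60 = 3126.816 min ≈ 3127 min (4 s.f.). Final answer: 3127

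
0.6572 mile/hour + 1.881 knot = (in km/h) 1 mile/hour = 0.44704 m/s, so 0.6572 mile/hour = 0.6572 * 0.44704 = 0.29379469 m/s. 1 knot = 0.51444444 m/s, so 1.881 knot = 1.881 * 0.51444444 = 0.96767 m/s. Sum: 0.29379469 + 0.96767 = 1.2614647 m/s. 1 km/h = 0.27777778 m/s, so 1.2614647 m/s = 1.2614647 / 0.27777778 = 4.5412729 km/h ≈ 4.541 km/h (4 s.f.). Final answer: 4.541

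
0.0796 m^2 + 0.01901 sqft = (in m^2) 0.08137. Check: 0.0796 m^2 is already in m^2. 1 sqft = 0.09290304 m^2, so 0.01901 sqft = 0.01901 * 0.09290304 = 0.0017660868 m^2. Sum: 0.0796 + 0.0017660868 = 0.081366087 m^2. Result: 0.081366087 m^2 ≈ 0.08137 m^2 (4 s.f.).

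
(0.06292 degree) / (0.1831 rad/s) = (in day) 6.942e-08. Check: 1 degree = 0.017453293 rad, so 0.06292 degree = 0.06292 * 0.017453293 = 0.0010981612 rad. 0.1831 rad/s is already in rad/s. Combine: 0.0010981612 rad / 0.1831 rad/s = 0.0059976033 s. 1 day = 86400 s, so 0.0059976033 s = 0.0059976033 / 86400 = 6.9416705e-08 day ≈ 6.942e-08 day (4 s.f.).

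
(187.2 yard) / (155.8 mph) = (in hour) 0.0006827. Check: 1 yard = 0.9144 m, so 187.2 yard = 187.2 * 0.9144 = 171.17568 m. 1 mph = 0.44704 m/s, so 155.8 mph = 155.8 * 0.44704 = 69.648832 m/s. Combine: 171.17568 m / 69.648832 m/s = 2.4576963 s. 1 hour = 3600 s, so 2.4576963 s = 2.4576963 / 3600 = 0.00068269343 hour ≈ 0.0006827 hour (4 s.f.).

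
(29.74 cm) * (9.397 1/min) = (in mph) 0.1042. Check: 1 cm = 0.01 m, so 29.74 cm = 29.74 * 0.01 = 0.2974 m. 1 1/min = 0.016666667 Hz, so 9.397 1/min = 9.397 * 0.016666667 = 0.15661667 Hz. Combine: 0.2974 m * 0.15661667 Hz = 0.046577797 m/s. 1 mph = 0.44704 m/s, so 0.046577797 m/s = 0.046577797 / 0.44704 = 0.10419156 mph ≈ 0.1042 mph (4 s.f.).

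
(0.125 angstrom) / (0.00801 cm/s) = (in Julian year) 1 angstrom = 1e-10 m, so 0.125 angstrom = 0.125 * 1e-10 = 1.25e-11 m. 1 cm/s = 0.01 m/s, so 0.00801 cm/s = 0.00801 * 0.01 = 8.01e-05 m/s. Combine: 1.25e-11 m / 8.01e-05 m/s = 1.5605493e-07 s. 1 Julian year = 31557600 s, so 1.5605493e-07 s = 1.5605493e-07 / 31557600 = 4.9450824e-15 Julian year ≈ 4.945e-15 Julian year (4 s.f.). Final answer: 4.945e-15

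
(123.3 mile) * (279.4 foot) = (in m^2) 1.69e+07. Check: 1 mile = 1609.344 m, so 123.3 mile = 123.3 * 1609.344 = 198432.12 m. 1 foot = 0.3048 m, so 279.4 foot = 279.4 * 0.3048 = 85.16112 m. Combine: 198432.12 m * 85.16112 m = 16898701 m^2. Result: 16898701 m^2 ≈ 1.69e+07 m^2 (4 s.f.).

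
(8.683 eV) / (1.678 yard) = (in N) 1 eV = 1.6021766e-19 J, so 8.683 eV = 8.683 * 1.6021766e-19 = 1.39117e-18 J. 1 yard = 0.9144 m, so 1.678 yard = 1.678 * 0.9144 = 1.5343632 m. Combine: 1.39117e-18 J / 1.5343632 m = 9.0667579e-19 N. Result: 9.0667579e-19 N ≈ 9.067e-19 N (4 s.f.). Final answer: 9.067e-19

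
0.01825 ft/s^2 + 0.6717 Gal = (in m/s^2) 0.01228. Check: 1 ft/s^2 = 0.3048 m/s^2, so 0.01825 ft/s^2 = 0.01825 * 0.3048 = 0.0055626 m/s^2. 1 Gal = 0.01 m/s^2, so 0.6717 Gal = 0.6717 * 0.01 = 0.006717 m/s^2. Sum: 0.0055626 + 0.006717 = 0.0122796 m/s^2. Result: 0.0122796 m/s^2 ≈ 0.01228 m/s^2 (4 s.f.).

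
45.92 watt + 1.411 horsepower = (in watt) 1098. Check: 45.92 watt = 45.92 W. 1 horsepower = 745.69987 W, so 1.411 horsepower = 1.411 * 745.69987 = 1052.1825 W. Sum: 45.92 + 1052.1825 = 1098.1025 W. 1098.1025 W = 1098.1025 watt ≈ 1098 watt (4 s.f.).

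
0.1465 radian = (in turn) 0.1465 radian = 0.1465 rad. 1 turn = 6.2831853 rad, so 0.1465 rad = 0.1465 / 6.2831853 = 0.023316199 turn ≈ 0.02332 turn (4 s.f.). Final answer: 0.02332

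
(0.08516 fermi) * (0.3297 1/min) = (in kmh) 1.685e-18. Check: 1 fermi = 1e-15 m, so 0.08516 fermi = 0.08516 * 1e-15 = 8.516e-17 m. 1 1/min = 0.016666667 Hz, so 0.3297 1/min = 0.3297 * 0.016666667 = 0.005495 Hz. Combine: 8.516e-17 m * 0.005495 Hz = 4.679542e-19 m/s. 1 kmh = 0.27777778 m/s, so 4.679542e-19 m/s = 4.679542e-19 / 0.27777778 = 1.6846351e-18 kmh ≈ 1.685e-18 kmh (4 s.f.).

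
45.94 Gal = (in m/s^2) 1 Gal = 0.01 m/s^2, so 45.94 Gal = 45.94 * 0.01 = 0.4594 m/s^2. Result: 0.4594 m/s^2. Final answer: 0.4594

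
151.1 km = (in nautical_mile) 81.59. Check: 1 km = 1000 m, so 151.1 km = 151.1 * 1000 = 151100 m. 1 nautical_mile = 1852 m, so 151100 m = 151100 / 1852 = 81.587473 nautical_mile ≈ 81.59 nautical_mile (4 s.f.).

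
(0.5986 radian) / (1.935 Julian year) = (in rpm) 0.5986 radian = 0.5986 rad. 1 Julian year = 31557600 s, so 1.935 Julian year = 1.935 * 31557600 = 61063956 s. Combine: 0.5986 rad / 61063956 s = 9.8028369e-09 rad/s. 1 rpm = 0.10471976 rad/s, so 9.8028369e-09 rad/s = 9.8028369e-09 / 0.10471976 = 9.3610197e-08 rpm ≈ 9.361e-08 rpm (4 s.f.). Final answer: 9.361e-08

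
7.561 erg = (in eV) 4.719e+12. Check: 1 erg = 1e-07 J, so 7.561 erg = 7.561 * 1e-07 = 7.561e-07 J. 1 eV = 1.6021766e-19 J, so 7.561e-07 J = 7.561e-07 / 1.6021766e-19 = 4.719205e+12 eV ≈ 4.719e+12 eV (4 s.f.).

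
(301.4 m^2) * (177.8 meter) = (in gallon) 301.4 m^2 is already in m^2. 177.8 meter = 177.8 m. Combine: 301.4 m^2 * 177.8 m = 53588.92 m^3. 1 gallon = 0.0037854118 m^3, so 53588.92 m^3 = 53588.92 / 0.0037854118 = 14156695 gallon ≈ 1.416e+07 gallon (4 s.f.). Final answer: 1.416e+07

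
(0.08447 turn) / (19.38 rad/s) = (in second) 0.02739. Check: 1 turn = 6.2831853 rad, so 0.08447 turn = 0.08447 * 6.2831853 = 0.53074066 rad. 19.38 rad/s is already in rad/s. Combine: 0.53074066 rad / 19.38 rad/s = 0.027385999 s. 0.027385999 s = 0.027385999 second ≈ 0.02739 second (4 s.f.).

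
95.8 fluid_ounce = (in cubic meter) 0.002833. Check: 1 fluid_ounce = 2.957353e-05 m^3, so 95.8 fluid_ounce = 95.8 * 2.957353e-05 = 0.0028331441 m^3. 0.0028331441 m^3 = 0.0028331441 cubic meter ≈ 0.002833 cubic meter (4 s.f.).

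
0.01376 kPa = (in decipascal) 137.6. Check: 1 kPa = 1000 Pa, so 0.01376 kPa = 0.01376 * 1000 = 13.76 Pa. 1 decipascal = 0.1 Pa, so 13.76 Pa = 13.76 / 0.1 = 137.6 decipascal.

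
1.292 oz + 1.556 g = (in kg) 1 oz = 0.028349523 kg, so 1.292 oz = 1.292 * 0.028349523 = 0.036627584 kg. 1 g = 0.001 kg, so 1.556 g = 1.556 * 0.001 = 0.001556 kg. Sum: 0.036627584 + 0.001556 = 0.038183584 kg. Result: 0.038183584 kg ≈ 0.03818 kg (4 s.f.). Final answer: 0.03818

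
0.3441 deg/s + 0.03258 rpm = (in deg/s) 1 deg/s = 0.017453293 rad/s, so 0.3441 deg/s = 0.3441 * 0.017453293 = 0.006005678 rad/s. 1 rpm = 0.10471976 rad/s, so 0.03258 rpm = 0.03258 * 0.10471976 = 0.0034117696 rad/s. Sum: 0.006005678 + 0.0034117696 = 0.0094174476 rad/s. 1 deg/s = 0.017453293 rad/s, so 0.0094174476 rad/s = 0.0094174476 / 0.017453293 = 0.53958 deg/s ≈ 0.5396 deg/s (4 s.f.). Final answer: 0.5396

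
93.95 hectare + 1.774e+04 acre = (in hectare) 7273. Check: 1 hectare = 10000 m^2, so 93.95 hectare = 93.95 * 10000 = 939500 m^2. 1 acre = 4046.8564 m^2, so 1.774e+04 acre = 1.774e+04 * 4046.8564 = 71791233 m^2. Sum: 939500 + 71791233 = 72730733 m^2. 1 hectare = 10000 m^2, so 72730733 m^2 = 72730733 / 10000 = 7273.0733 hectare ≈ 7273 hectare (4 s.f.).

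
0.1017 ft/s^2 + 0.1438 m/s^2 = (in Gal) 1 ft/s^2 = 0.3048 m/s^2, so 0.1017 ft/s^2 = 0.1017 * 0.3048 = 0.03099816 m/s^2. 0.1438 m/s^2 is already in m/s^2. Sum: 0.03099816 + 0.1438 = 0.17479816 m/s^2. 1 Gal = 0.01 m/s^2, so 0.17479816 m/s^2 = 0.17479816 / 0.01 = 17.479816 Gal ≈ 17.48 Gal (4 s.f.). Final answer: 17.48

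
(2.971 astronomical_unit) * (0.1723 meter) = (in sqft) 8.243e+11. Check: 1 astronomical_unit = 1.4959787e+11 m, so 2.971 astronomical_unit = 2.971 * 1.4959787e+11 = 4.4445527e+11 m. 0.1723 meter = 0.1723 m. Combine: 4.4445527e+11 m * 0.1723 m = 7.6579644e+10 m^2. 1 sqft = 0.09290304 m^2, so 7.6579644e+10 m^2 = 7.6579644e+10 / 0.09290304 = 8.2429642e+11 sqft ≈ 8.243e+11 sqft (4 s.f.).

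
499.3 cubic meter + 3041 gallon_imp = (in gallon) 1.356e+05. Check: 499.3 cubic meter = 499.3 m^3. 1 gallon_imp = 0.00454609 m^3, so 3041 gallon_imp = 3041 * 0.00454609 = 13.82466 m^3. Sum: 499.3 + 13.82466 = 513.12466 m^3. 1 gallon = 0.0037854118 m^3, so 513.12466 m^3 = 513.12466 / 0.0037854118 = 135553.19 gallon ≈ 1.356e+05 gallon (4 s.f.).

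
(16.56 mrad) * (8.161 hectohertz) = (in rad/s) 13.51. Check: 1 mrad = 0.001 rad, so 16.56 mrad = 16.56 * 0.001 = 0.01656 rad. 1 hectohertz = 100 Hz, so 8.161 hectohertz = 8.161 * 100 = 816.1 Hz. Combine: 0.01656 rad * 816.1 Hz = 13.514616 rad/s. Result: 13.514616 rad/s ≈ 13.51 rad/s (4 s.f.).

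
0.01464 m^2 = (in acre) 3.618e-06. Check: 1 acre = 4046.8564 m^2, so 0.01464 m^2 = 0.01464 / 4046.8564 = 3.6176228e-06 acre ≈ 3.618e-06 acre (4 s.f.).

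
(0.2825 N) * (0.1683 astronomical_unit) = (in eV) 0.2825 N is already in N. 1 astronomical_unit = 1.4959787e+11 m, so 0.1683 astronomical_unit = 0.1683 * 1.4959787e+11 = 2.5177322e+10 m. Combine: 0.2825 N * 2.5177322e+10 m = 7.1125934e+09 J. 1 eV = 1.6021766e-19 J, so 7.1125934e+09 J = 7.1125934e+09 / 1.6021766e-19 = 4.4393316e+28 eV ≈ 4.439e+28 eV (4 s.f.). Final answer: 4.439e+28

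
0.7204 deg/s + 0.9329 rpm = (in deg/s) 1 deg/s = 0.017453293 rad/s, so 0.7204 deg/s = 0.7204 * 0.017453293 = 0.012573352 rad/s. 1 rpm = 0.10471976 rad/s, so 0.9329 rpm = 0.9329 * 0.10471976 = 0.09769306 rad/s. Sum: 0.012573352 + 0.09769306 = 0.11026641 rad/s. 1 deg/s = 0.017453293 rad/s, so 0.11026641 rad/s = 0.11026641 / 0.017453293 = 6.3178 deg/s ≈ 6.318 deg/s (4 s.f.). Final answer: 6.318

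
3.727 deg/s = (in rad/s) 1 deg/s = 0.017453293 rad/s, so 3.727 deg/s = 3.727 * 0.017453293 = 0.065048421 rad/s. Result: 0.065048421 rad/s ≈ 0.06505 rad/s (4 s.f.). Final answer: 0.06505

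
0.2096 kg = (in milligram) 2.096e+05. Check: 1 milligram = 1e-06 kg, so 0.2096 kg = 0.2096 / 1e-06 = 209600 milligram ≈ 2.096e+05 milligram (4 s.f.).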